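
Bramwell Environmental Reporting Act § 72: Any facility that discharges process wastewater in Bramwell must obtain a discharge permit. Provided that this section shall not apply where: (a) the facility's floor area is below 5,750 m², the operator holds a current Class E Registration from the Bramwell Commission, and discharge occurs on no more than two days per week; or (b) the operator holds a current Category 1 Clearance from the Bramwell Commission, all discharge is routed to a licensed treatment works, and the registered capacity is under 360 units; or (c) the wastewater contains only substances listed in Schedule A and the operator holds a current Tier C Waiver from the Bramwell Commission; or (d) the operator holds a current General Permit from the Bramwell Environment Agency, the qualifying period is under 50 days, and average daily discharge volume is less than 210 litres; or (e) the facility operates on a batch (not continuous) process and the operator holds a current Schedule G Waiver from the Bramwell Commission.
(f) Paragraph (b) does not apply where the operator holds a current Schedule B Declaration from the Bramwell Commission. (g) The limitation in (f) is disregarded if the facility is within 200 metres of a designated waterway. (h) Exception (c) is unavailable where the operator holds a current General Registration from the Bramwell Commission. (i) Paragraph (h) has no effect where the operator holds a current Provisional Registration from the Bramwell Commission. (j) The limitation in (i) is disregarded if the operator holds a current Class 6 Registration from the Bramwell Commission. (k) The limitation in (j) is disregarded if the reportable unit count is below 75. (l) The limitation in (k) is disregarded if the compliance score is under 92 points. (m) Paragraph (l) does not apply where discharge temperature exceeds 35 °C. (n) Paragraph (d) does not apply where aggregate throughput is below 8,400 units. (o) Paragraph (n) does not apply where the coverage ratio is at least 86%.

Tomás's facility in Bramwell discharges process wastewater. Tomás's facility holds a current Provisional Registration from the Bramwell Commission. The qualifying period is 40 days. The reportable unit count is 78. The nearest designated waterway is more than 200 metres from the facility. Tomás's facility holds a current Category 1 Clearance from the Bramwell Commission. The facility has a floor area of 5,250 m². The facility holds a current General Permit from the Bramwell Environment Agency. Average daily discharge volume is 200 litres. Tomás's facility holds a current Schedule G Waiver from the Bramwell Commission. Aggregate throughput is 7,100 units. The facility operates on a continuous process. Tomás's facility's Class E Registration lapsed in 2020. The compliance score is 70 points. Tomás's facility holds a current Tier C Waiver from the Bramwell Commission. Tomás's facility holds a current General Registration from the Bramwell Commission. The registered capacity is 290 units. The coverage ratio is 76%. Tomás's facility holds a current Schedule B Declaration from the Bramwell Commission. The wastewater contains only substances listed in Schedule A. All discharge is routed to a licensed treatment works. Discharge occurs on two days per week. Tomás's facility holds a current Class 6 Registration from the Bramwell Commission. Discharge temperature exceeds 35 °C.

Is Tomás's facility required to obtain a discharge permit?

Yes — Tomás's facility must obtain a discharge permit.

Exception (a) fails — the Class E Registration is not current.
Exception (b): a current Category 1 Clearance is held; discharge is routed to a licensed treatment works; the registered capacity is 290 units, under the 360 units limit — every condition holds. But: (f) applies — a current Schedule B Declaration is held. (g) is inapplicable (the facility is more than 200 m from any designated waterway), so (f) stands. Exception (b) does not apply.
All of (c)'s requirements are met (the wastewater is Schedule-A-only; a current Tier C Waiver is held). But: (h) operates — a current General Registration is held. (i) would limit (h) — a current Provisional Registration is held — but (j) sets (i) aside: (j) is engaged — a current Class 6 Registration is held. (k), which would lift (j), is not engaged — the reportable unit count is 78, not below 75. So (c) is unavailable.
Exception (d)'s conditions are all satisfied: a current General Permit is held; the qualifying period is 40 days, under the 50 days limit; average daily discharge volume is 200 litres, less than the 210 litres limit. However, paragraphs (n)–(o) must be considered: (n) operates — aggregate throughput is 7,100 units, below the 8,400 units limit. (o), which would lift (n), is not engaged — the coverage ratio is 76%, short of 86%. Exception (d) does not apply.
Exception (e) does not apply: the facility operates on a continuous process.
Every exception is unavailable, so the rule governs.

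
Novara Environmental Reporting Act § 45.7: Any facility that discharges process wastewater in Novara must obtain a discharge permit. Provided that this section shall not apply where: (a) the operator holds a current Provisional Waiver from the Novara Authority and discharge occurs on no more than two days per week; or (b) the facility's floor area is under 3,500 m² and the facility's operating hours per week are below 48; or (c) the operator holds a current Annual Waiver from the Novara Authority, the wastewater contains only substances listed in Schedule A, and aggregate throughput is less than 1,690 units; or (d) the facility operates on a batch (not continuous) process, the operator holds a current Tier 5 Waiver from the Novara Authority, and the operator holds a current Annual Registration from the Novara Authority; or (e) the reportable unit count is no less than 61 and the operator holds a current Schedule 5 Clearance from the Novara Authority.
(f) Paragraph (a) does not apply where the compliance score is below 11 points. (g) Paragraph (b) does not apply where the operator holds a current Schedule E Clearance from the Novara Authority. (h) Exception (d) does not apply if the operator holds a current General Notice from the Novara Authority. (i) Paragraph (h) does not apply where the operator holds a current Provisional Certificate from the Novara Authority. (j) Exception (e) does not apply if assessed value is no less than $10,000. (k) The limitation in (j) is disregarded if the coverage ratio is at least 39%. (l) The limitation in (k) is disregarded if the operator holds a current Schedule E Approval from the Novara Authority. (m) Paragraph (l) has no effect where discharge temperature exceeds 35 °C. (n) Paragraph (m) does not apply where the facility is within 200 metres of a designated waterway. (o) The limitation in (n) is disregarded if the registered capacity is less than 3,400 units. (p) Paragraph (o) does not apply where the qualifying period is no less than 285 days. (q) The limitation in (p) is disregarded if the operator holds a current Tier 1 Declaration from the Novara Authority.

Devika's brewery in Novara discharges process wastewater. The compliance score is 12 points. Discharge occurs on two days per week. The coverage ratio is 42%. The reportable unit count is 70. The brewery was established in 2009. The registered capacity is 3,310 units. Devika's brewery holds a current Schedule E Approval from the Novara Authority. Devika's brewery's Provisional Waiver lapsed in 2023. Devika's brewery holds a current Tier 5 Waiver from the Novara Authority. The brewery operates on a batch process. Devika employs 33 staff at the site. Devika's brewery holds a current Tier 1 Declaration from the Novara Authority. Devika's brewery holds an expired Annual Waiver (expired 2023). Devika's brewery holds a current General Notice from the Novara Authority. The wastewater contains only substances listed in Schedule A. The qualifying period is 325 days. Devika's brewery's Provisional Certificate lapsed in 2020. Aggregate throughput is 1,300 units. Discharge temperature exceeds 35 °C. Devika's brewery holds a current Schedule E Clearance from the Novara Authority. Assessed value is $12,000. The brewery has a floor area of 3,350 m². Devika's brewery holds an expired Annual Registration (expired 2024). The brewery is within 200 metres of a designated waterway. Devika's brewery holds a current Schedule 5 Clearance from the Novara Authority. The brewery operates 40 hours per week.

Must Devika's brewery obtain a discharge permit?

No — exception (e) applies; Devika's brewery is not required to obtain a discharge permit.

Exception (a) does not apply: no current Provisional Waiver is held.
Exception (b)'s conditions are all satisfied: the facility's floor area is 3,350 m², under the 3,500 m² limit; the facility's operating hours per week are 40, below the 48 limit. But: (g) is engaged — a current Schedule E Clearance is held. Exception (b) does not apply.
Exception (c) does not apply: no current Annual Waiver is held.
Exception (d) requires that the operator holds a current Annual Registration from the Novara Authority; but the Annual Registration is not current, so (d) is unavailable.
All of (e)'s requirements are met (the reportable unit count is 70, meeting the 61 threshold; a current Schedule 5 Clearance is held). Under paragraphs (j)–(q): (j) operates (assessed value is $12,000, meeting the $10,000 threshold), but yields to (k): (k) operates against (j): the coverage ratio is 42%, meeting the 39% threshold. (l) is triggered (a current Schedule E Approval is held), but is set aside by (m): (m) operates against (l): discharge temperature exceeds 35 °C. (n) would limit (m) — the brewery is within 200 m of a designated waterway — but (o) sets (n) aside: (o) operates against (n): the registered capacity is 3,310 units, less than the 3,400 units limit. (p) operates (the qualifying period is 325 days, meeting the 285 days threshold), but is displaced by (q): (q) operates — a current Tier 1 Declaration is held. (e) remains available.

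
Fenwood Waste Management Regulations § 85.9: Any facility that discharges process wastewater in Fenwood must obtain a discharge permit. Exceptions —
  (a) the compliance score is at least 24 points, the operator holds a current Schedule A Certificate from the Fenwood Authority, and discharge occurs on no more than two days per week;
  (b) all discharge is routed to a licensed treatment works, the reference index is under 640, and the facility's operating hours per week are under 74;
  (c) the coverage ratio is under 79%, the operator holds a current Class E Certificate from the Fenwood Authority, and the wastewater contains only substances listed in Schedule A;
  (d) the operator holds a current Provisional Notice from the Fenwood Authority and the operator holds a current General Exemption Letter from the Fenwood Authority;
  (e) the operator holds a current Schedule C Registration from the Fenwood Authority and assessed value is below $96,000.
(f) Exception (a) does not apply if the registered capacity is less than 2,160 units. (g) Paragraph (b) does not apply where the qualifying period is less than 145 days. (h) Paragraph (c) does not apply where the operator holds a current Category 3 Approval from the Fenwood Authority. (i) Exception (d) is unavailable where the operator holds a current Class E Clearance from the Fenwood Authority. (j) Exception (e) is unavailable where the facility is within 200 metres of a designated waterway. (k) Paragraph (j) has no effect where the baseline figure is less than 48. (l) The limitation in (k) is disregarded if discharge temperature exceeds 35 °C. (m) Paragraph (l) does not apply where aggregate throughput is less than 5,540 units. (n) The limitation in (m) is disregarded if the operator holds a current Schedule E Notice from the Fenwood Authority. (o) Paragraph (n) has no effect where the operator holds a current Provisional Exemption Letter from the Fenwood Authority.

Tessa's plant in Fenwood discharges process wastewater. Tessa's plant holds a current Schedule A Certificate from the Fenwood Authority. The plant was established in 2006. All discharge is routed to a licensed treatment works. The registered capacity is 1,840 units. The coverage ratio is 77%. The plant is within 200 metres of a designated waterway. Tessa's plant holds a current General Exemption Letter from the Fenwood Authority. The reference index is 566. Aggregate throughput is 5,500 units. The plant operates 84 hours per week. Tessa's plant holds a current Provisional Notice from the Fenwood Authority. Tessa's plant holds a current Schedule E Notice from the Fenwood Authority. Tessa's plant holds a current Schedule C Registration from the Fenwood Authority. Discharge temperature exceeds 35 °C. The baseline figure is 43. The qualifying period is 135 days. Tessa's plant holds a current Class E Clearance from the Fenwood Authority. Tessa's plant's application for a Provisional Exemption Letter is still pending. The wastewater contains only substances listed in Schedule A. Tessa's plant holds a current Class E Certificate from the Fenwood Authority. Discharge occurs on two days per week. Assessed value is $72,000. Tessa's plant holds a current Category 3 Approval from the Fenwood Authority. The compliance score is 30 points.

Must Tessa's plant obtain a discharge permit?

Exception (a)'s conditions are all satisfied: the compliance score is 30 points, meeting the 24 points threshold; a current Schedule A Certificate is held; discharge occurs on no more than two days per week. However, paragraph (f) must be considered: (f) operates against (a): the registered capacity is 1,840 units, less than the 2,160 units limit. So (a) is unavailable.
Exception (b) does not apply: the facility's operating hours per week are 84, not under 74.
Exception (c)'s conditions are all satisfied: the coverage ratio is 77%, under the 79% limit; a current Class E Certificate is held; the wastewater is Schedule-A-only. But applying paragraph (h): (h) is triggered — a current Category 3 Approval is held. So (c) is unavailable.
Exception (d) is satisfied on its face — a current Provisional Notice is held; a current General Exemption Letter is held. However, paragraph (i) must be considered: (i) operates against (d): a current Class E Clearance is held. Exception (d) does not apply.
Exception (e) is satisfied on its face — a current Schedule C Registration is held; assessed value is $72,000, below the $96,000 limit. But: (j) is engaged — the plant is within 200 m of a designated waterway. (k) would limit (j) — the baseline figure is 43, less than the 48 limit — but (l) sets (k) aside: (l) operates against (k): discharge temperature exceeds 35 °C. (m) is triggered (aggregate throughput is 5,500 units, less than the 5,540 units limit), but is itself disapplied by (n): (n) operates against (m): a current Schedule E Notice is held. (o), which would lift (n), is not triggered — there is no Provisional Exemption Letter in force. Exception (e) does not apply.
No exception displaces § 85.9.

Yes — Tessa's plant must obtain a discharge permit.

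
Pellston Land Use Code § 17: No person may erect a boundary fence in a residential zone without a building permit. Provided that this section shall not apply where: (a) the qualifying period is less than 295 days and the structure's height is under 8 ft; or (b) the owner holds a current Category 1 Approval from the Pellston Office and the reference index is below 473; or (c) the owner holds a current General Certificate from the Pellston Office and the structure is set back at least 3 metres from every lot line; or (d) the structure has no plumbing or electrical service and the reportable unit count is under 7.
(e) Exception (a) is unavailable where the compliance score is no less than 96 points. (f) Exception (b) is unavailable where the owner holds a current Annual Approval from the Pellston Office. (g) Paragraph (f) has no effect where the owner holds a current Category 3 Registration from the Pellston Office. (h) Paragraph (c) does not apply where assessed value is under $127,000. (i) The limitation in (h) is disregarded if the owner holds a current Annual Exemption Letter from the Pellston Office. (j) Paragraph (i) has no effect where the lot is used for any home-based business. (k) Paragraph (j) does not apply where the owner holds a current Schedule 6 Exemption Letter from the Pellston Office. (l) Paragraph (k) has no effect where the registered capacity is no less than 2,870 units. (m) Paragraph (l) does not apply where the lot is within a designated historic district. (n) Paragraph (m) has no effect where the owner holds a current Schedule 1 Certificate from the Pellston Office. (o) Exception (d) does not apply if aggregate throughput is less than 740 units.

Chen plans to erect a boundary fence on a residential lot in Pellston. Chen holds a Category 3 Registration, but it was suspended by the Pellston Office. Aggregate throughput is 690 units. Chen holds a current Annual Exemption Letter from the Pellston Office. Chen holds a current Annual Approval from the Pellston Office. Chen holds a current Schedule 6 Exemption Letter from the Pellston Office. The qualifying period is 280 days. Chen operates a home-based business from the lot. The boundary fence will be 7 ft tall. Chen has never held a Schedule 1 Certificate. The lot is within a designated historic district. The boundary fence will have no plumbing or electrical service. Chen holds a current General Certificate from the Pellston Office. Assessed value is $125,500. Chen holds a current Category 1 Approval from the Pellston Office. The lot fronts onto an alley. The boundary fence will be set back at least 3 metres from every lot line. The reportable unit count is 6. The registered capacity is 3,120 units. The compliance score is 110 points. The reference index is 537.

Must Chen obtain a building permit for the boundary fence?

No — exception (c) applies; Chen does not need a building permit.

Exception (a): the qualifying period is 280 days, less than the 295 days limit; the structure's height is 7 ft, under the 8 ft limit — every condition holds. But: (e) is triggered — the compliance score is 110 points, meeting the 96 points threshold. Exception (a) does not apply.
Exception (b) fails — the reference index is 537, not below 473.
Exception (c): a current General Certificate is held; the setback is at least 3 m on every side — every condition holds. Under paragraphs (h)–(n): (h) would limit (c) — assessed value is $125,500, under the $127,000 limit — but (i) sets (h) aside: (i) applies — a current Annual Exemption Letter is held. (j) operates (a home-based business operates on the lot), but is displaced by (k): (k) is engaged — a current Schedule 6 Exemption Letter is held. (l) would limit (k) — the registered capacity is 3,120 units, meeting the 2,870 units threshold — but (m) sets (l) aside: (m) operates against (l): the lot is in a historic district. (n), which would lift (m), is not triggered — there is no Schedule 1 Certificate in force. (c) remains available.
All of (d)'s requirements are met (there is no plumbing or electrical service; the reportable unit count is 6, under the 7 limit). But: (o) applies — aggregate throughput is 690 units, less than the 740 units limit. So (d) is unavailable.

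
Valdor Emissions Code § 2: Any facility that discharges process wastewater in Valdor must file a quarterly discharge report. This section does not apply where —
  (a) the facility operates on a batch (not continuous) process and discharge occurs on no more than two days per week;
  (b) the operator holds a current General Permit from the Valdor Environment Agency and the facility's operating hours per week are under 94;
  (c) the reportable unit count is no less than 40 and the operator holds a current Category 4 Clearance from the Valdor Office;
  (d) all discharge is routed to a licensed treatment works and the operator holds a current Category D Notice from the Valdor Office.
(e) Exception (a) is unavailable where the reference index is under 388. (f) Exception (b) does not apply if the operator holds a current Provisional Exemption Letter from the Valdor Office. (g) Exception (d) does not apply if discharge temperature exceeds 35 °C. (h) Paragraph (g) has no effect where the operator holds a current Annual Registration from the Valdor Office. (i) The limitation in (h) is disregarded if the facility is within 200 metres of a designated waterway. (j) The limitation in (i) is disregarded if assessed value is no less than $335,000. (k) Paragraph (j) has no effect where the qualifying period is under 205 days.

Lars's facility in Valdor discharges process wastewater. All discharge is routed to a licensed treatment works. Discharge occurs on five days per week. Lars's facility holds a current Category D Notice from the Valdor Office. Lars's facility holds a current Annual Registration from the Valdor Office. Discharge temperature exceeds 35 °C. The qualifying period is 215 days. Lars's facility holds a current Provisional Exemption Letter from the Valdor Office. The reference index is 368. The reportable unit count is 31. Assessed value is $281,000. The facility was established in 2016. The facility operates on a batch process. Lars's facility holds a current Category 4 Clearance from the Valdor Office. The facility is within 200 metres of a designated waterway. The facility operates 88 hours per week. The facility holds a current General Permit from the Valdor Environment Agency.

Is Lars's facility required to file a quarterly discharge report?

Exception (a) requires that discharge occurs on no more than two days per week; but discharge occurs on five days per week, so (a) is unavailable.
Exception (b): a current General Permit is held; the facility's operating hours per week are 88, under the 94 limit — every condition holds. Turning to paragraph (f): (f) operates against (b): a current Provisional Exemption Letter is held. So (b) is unavailable.
Exception (c) does not apply: the reportable unit count is 31, short of 40.
Exception (d): discharge is routed to a licensed treatment works; a current Category D Notice is held — every condition holds. However, paragraphs (g)–(k) must be considered: (g) is engaged — discharge temperature exceeds 35 °C. (h) is engaged (a current Annual Registration is held), but yields to (i): (i) operates against (h): the facility is within 200 m of a designated waterway. (j), which would lift (i), is not engaged — assessed value is $281,000, short of $335,000. So (d) is unavailable.
None of the exceptions is available; § 2 applies in full.

Yes — Lars's facility must file a quarterly discharge report.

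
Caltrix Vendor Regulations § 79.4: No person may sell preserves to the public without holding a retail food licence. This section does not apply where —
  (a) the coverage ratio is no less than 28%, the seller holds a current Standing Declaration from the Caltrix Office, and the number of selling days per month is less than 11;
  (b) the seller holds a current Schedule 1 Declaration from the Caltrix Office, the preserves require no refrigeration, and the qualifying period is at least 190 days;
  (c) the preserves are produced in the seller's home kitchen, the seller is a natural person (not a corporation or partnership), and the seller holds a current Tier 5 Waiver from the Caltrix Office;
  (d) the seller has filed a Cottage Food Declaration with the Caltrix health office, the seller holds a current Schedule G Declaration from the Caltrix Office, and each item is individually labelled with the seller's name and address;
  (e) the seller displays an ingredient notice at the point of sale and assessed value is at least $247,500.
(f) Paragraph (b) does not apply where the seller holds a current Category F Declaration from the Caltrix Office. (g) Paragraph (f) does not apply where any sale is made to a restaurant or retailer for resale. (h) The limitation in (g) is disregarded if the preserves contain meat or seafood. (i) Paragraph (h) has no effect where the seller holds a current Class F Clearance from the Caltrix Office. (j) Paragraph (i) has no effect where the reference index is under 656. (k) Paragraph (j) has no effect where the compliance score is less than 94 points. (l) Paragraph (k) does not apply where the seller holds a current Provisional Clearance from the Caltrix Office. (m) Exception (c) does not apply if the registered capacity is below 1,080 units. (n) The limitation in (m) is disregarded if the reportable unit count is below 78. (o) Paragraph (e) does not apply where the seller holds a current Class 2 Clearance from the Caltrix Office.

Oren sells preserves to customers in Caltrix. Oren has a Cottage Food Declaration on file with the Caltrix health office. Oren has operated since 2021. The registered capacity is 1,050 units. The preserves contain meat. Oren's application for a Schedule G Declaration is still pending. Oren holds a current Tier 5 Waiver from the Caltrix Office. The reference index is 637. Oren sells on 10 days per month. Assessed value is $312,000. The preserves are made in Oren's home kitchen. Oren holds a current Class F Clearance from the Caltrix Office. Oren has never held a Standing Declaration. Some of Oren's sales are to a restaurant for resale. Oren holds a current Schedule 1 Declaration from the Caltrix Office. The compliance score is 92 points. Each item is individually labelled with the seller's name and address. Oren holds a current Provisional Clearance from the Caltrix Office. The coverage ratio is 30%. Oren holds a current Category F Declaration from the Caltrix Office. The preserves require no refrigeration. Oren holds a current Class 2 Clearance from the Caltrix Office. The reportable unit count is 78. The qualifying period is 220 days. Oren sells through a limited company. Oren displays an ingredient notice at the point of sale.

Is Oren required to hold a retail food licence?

Yes — Oren must hold a retail food licence.

Exception (a) fails — there is no Standing Declaration in force.
Exception (b) is satisfied on its face — a current Schedule 1 Declaration is held; the preserves are shelf-stable; the qualifying period is 220 days, meeting the 190 days threshold. But applying paragraphs (f)–(l): (f) operates against (b): a current Category F Declaration is held. (g) would limit (f) — some sales are to a restaurant for resale — but (h) sets (g) aside: (h) is engaged — the preserves contain meat. (i) would limit (h) — a current Class F Clearance is held — but (j) sets (i) aside: (j) applies — the reference index is 637, under the 656 limit. (k) would limit (j) — the compliance score is 92 points, less than the 94 points limit — but (l) sets (k) aside: (l) is engaged — a current Provisional Clearance is held. (b) is therefore removed.
Exception (c) fails — the seller operates through a limited company.
Exception (d) does not apply: no current Schedule G Declaration is held.
Exception (e)'s conditions are all satisfied: an ingredient notice is displayed; assessed value is $312,000, meeting the $247,500 threshold. But: (o) is triggered — a current Class 2 Clearance is held. (e) is therefore removed.
No exception displaces § 79.4.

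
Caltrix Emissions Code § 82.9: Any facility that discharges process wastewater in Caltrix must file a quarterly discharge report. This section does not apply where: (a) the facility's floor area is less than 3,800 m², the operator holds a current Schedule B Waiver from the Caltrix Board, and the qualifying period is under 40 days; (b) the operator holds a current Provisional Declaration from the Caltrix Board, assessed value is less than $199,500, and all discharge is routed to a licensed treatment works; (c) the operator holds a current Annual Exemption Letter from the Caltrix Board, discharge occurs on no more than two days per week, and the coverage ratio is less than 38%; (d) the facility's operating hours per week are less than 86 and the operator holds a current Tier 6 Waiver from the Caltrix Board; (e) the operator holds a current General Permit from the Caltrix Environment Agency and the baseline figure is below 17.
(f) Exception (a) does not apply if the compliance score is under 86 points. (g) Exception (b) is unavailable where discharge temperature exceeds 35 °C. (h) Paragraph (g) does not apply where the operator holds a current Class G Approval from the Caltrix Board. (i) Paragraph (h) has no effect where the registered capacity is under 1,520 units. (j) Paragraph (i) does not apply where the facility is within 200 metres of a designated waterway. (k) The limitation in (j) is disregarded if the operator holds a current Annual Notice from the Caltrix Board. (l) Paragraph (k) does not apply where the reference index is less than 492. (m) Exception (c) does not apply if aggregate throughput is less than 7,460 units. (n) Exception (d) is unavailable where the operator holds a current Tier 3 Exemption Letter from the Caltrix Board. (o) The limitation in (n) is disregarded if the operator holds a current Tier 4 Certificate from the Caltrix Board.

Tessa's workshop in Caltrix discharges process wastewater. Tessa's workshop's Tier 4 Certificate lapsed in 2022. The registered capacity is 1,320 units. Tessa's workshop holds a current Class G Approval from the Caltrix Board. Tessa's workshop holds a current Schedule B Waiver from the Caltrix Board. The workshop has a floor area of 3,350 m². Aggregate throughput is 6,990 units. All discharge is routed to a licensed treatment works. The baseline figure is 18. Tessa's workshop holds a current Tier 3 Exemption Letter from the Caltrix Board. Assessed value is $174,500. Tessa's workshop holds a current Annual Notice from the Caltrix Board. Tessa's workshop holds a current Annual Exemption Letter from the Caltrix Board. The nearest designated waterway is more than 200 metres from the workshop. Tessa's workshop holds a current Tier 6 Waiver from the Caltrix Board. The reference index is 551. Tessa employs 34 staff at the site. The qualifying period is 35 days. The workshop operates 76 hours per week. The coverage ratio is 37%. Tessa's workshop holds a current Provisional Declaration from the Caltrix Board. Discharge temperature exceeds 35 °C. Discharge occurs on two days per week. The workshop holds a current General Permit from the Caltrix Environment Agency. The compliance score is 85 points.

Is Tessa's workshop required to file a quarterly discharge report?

All of (a)'s requirements are met (the facility's floor area is 3,350 m², less than the 3,800 m² limit; a current Schedule B Waiver is held; the qualifying period is 35 days, under the 40 days limit). But applying paragraph (f): (f) applies — the compliance score is 85 points, under the 86 points limit. (a) is therefore removed.
All of (b)'s requirements are met (a current Provisional Declaration is held; assessed value is $174,500, less than the $199,500 limit; discharge is routed to a licensed treatment works). Turning to paragraphs (g)–(l): (g) is triggered — discharge temperature exceeds 35 °C. (h) would limit (g) — a current Class G Approval is held — but (i) sets (h) aside: (i) operates — the registered capacity is 1,320 units, under the 1,520 units limit. (j), which would lift (i), does not operate here — the workshop is more than 200 m from any designated waterway. So (b) is unavailable.
All of (c)'s requirements are met (a current Annual Exemption Letter is held; discharge occurs on no more than two days per week; the coverage ratio is 37%, less than the 38% limit). However, paragraph (m) must be considered: (m) is engaged — aggregate throughput is 6,990 units, less than the 7,460 units limit. (c) is therefore removed.
All of (d)'s requirements are met (the facility's operating hours per week are 76, less than the 86 limit; a current Tier 6 Waiver is held). But: (n) operates against (d): a current Tier 3 Exemption Letter is held. (o) is not triggered (no current Tier 4 Certificate is held), so (n) stands. So (d) is unavailable.
Exception (e) requires that the baseline figure is below 17; but the baseline figure is 18, not below 17, so (e) is unavailable.
No exception is made out. Tessa's workshop falls within the general rule.

Yes — Tessa's workshop must file a quarterly discharge report.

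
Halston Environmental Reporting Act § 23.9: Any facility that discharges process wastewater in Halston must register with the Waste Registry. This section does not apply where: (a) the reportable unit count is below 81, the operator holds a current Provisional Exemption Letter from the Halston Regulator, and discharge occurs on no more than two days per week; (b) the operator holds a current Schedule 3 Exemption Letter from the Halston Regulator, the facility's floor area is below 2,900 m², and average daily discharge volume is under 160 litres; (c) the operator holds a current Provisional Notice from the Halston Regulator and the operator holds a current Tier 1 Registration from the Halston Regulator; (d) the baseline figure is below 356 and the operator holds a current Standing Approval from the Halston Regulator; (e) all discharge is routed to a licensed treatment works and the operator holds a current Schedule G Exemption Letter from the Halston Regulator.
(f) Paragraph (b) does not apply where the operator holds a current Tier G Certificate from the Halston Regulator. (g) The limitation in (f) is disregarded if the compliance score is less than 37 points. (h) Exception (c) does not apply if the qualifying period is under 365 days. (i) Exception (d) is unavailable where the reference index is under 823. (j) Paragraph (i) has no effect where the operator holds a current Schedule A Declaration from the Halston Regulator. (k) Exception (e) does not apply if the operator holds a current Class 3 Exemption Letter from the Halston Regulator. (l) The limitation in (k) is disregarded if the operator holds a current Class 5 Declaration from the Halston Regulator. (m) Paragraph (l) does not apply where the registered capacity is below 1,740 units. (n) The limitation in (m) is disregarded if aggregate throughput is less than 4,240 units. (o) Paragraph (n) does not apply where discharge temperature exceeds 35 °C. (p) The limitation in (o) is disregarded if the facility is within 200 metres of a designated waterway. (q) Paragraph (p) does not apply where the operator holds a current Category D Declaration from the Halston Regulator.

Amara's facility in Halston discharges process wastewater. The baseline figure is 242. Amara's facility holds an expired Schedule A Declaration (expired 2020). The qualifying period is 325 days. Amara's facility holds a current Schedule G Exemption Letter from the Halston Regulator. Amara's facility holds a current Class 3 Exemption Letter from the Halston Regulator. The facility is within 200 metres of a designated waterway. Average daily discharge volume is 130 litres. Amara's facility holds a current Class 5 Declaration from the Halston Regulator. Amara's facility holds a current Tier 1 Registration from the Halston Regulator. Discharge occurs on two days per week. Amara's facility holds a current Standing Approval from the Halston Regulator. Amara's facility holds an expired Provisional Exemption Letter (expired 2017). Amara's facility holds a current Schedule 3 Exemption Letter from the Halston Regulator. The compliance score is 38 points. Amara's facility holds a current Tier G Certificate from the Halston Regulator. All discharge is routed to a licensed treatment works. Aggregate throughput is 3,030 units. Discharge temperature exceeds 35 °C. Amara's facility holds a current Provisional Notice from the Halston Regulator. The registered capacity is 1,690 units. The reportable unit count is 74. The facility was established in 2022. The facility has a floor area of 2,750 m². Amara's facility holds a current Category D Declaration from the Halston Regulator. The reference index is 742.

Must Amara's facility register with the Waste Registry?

Yes — Amara's facility must register with the Waste Registry.

Exception (a) requires that the operator holds a current Provisional Exemption Letter from the Halston Regulator; but the Provisional Exemption Letter is not current, so (a) is unavailable.
Exception (b) is satisfied on its face — a current Schedule 3 Exemption Letter is held; the facility's floor area is 2,750 m², below the 2,900 m² limit; average daily discharge volume is 130 litres, under the 160 litres limit. Turning to paragraphs (f)–(g): (f) operates against (b): a current Tier G Certificate is held. (g) is not engaged (the compliance score is 38 points, not less than 37 points), so (f) stands. (b) is therefore removed.
All of (c)'s requirements are met (a current Provisional Notice is held; a current Tier 1 Registration is held). Turning to paragraph (h): (h) operates against (c): the qualifying period is 325 days, under the 365 days limit. Exception (c) does not apply.
Exception (d)'s conditions are all satisfied: the baseline figure is 242, below the 356 limit; a current Standing Approval is held. But applying paragraphs (i)–(j): (i) operates against (d): the reference index is 742, under the 823 limit. (j), which would lift (i), is inapplicable — no current Schedule A Declaration is held. Exception (d) does not apply.
Exception (e)'s conditions are all satisfied: discharge is routed to a licensed treatment works; a current Schedule G Exemption Letter is held. Turning to paragraphs (k)–(q): (k) operates — a current Class 3 Exemption Letter is held. (l) would limit (k) — a current Class 5 Declaration is held — but (m) sets (l) aside: (m) applies — the registered capacity is 1,690 units, below the 1,740 units limit. (n) would limit (m) — aggregate throughput is 3,030 units, less than the 4,240 units limit — but (o) sets (n) aside: (o) operates against (n): discharge temperature exceeds 35 °C. (p) would limit (o) — the facility is within 200 m of a designated waterway — but (q) sets (p) aside: (q) operates against (p): a current Category D Declaration is held. So (e) is unavailable.
Every exception is unavailable, so the rule governs.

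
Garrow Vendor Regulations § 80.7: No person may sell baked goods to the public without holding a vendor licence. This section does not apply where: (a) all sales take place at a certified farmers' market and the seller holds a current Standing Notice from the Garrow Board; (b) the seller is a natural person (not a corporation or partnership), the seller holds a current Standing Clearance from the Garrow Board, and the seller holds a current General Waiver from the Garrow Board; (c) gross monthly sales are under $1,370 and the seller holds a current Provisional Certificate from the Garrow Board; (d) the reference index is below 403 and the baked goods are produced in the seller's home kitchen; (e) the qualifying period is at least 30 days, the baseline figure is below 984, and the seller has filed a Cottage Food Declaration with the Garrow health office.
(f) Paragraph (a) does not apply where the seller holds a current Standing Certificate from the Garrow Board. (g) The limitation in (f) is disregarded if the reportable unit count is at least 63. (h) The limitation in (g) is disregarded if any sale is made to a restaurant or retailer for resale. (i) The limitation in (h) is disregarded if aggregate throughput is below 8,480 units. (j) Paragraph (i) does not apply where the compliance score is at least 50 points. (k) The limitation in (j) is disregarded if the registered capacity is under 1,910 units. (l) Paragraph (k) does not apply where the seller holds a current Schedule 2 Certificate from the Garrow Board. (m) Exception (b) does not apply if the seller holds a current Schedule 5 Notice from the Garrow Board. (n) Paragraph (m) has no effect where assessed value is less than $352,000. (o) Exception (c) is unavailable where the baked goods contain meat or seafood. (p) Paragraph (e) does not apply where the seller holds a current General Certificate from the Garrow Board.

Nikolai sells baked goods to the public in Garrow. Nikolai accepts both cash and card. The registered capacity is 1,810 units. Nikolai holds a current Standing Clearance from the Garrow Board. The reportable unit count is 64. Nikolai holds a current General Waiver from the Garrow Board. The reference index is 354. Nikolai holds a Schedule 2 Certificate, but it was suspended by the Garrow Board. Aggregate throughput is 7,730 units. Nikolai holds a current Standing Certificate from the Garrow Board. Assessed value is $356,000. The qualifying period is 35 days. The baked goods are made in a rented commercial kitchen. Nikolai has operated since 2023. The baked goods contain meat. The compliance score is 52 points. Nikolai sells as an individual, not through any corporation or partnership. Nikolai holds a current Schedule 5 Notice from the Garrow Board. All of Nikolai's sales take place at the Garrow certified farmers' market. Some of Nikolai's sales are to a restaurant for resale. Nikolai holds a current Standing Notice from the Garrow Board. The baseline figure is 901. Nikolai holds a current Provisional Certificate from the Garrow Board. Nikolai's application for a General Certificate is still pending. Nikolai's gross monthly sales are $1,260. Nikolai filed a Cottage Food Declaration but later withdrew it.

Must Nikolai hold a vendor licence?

Exception (a): all sales are at a certified farmers' market; a current Standing Notice is held — every condition holds. Under paragraphs (f)–(l): (f) is engaged (a current Standing Certificate is held), but is itself disapplied by (g): (g) operates against (f): the reportable unit count is 64, meeting the 63 threshold. (h) is triggered (some sales are to a restaurant for resale), but is overridden by (i): (i) operates — aggregate throughput is 7,730 units, below the 8,480 units limit. (j) would limit (i) — the compliance score is 52 points, meeting the 50 points threshold — but (k) sets (j) aside: (k) operates — the registered capacity is 1,810 units, under the 1,910 units limit. (l) is inapplicable (there is no Schedule 2 Certificate in force), so (k) stands. Exception (a) stands.
Exception (b) is satisfied on its face — the seller is a natural person; a current Standing Clearance is held; a current General Waiver is held. But: (m) operates against (b): a current Schedule 5 Notice is held. (n) does not operate here (assessed value is $356,000, not less than $352,000), so (m) stands. Exception (b) does not apply.
Exception (c)'s conditions are all satisfied: gross monthly sales are $1,260, under the $1,370 limit; a current Provisional Certificate is held. However, paragraph (o) must be considered: (o) applies — the baked goods contain meat. (c) is therefore removed.
Exception (d) does not apply: the baked goods are made in a commercial kitchen, not a home kitchen.
Exception (e) requires that the seller has filed a Cottage Food Declaration with the Garrow health office; but the Cottage Food Declaration was withdrawn, so (e) is unavailable.

No — exception (a) applies; Nikolai is not required to hold a vendor licence.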